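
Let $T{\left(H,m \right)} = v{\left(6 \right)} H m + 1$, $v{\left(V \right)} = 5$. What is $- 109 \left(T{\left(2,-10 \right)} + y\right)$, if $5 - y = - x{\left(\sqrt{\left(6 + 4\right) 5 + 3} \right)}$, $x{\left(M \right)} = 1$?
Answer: $10137$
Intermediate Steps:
$T{\left(H,m \right)} = 1 + 5 H m$ ($T{\left(H,m \right)} = 5 H m + 1 = 1 + 5 H m$)
$y = 6$ ($y = 5 - \left(-1\right) 1 = 5 - -1 = 5 + 1 = 6$)
$- 109 \left(T{\left(2,-10 \right)} + y\right) = - 109 \left(\left(1 + 5 \cdot 2 \left(-10\right)\right) + 6\right) = - 109 \left(\left(1 - 100\right) + 6\right) = - 109 \left(-99 + 6\right) = \left(-109\right) \left(-93\right) = 10137$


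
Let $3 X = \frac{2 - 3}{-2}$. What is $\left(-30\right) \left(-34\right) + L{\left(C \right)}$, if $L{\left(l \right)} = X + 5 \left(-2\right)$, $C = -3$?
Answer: $\frac{6061}{6} \approx 1010.2$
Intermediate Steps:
$X = \frac{1}{6}$ ($X = \frac{\left(2 - 3\right) \frac{1}{-2}}{3} = \frac{\left(2 - 3\right) \left(- \frac{1}{2}\right)}{3} = \frac{\left(-1\right) \left(- \frac{1}{2}\right)}{3} = \frac{1}{3} \cdot \frac{1}{2} = \frac{1}{6} \approx 0.16667$)
$L{\left(l \right)} = - \frac{59}{6}$ ($L{\left(l \right)} = \frac{1}{6} + 5 \left(-2\right) = \frac{1}{6} - 10 = - \frac{59}{6}$)
$\left(-30\right) \left(-34\right) + L{\left(C \right)} = \left(-30\right) \left(-34\right) - \frac{59}{6} = 1020 - \frac{59}{6} = \frac{6061}{6}$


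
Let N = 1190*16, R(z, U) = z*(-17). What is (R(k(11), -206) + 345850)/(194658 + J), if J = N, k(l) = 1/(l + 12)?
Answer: 7954533/4915054 ≈ 1.6184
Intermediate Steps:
k(l) = 1/(12 + l)
R(z, U) = -17*z
N = 19040
J = 19040
(R(k(11), -206) + 345850)/(194658 + J) = (-17/(12 + 11) + 345850)/(194658 + 19040) = (-17/23 + 345850)/213698 = (-17*1/23 + 345850)*(1/213698) = (-17/23 + 345850)*(1/213698) = (7954533/23)*(1/213698) = 7954533/4915054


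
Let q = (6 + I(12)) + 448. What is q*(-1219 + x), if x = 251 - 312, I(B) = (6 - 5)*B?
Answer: -596480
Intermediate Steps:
I(B) = B (I(B) = 1*B = B)
q = 466 (q = (6 + 12) + 448 = 18 + 448 = 466)
x = -61
q*(-1219 + x) = 466*(-1219 - 61) = 466*(-1280) = -596480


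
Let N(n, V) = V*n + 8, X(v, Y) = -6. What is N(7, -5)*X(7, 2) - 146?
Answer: 16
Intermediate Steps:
N(n, V) = 8 + V*n
N(7, -5)*X(7, 2) - 146 = (8 - 5*7)*(-6) - 146 = (8 - 35)*(-6) - 146 = -27*(-6) - 146 = 162 - 146 = 16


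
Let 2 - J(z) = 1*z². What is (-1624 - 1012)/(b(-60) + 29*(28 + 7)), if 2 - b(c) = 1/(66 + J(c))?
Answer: -9310352/3592045 ≈ -2.5919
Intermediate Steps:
J(z) = 2 - z²
b(c) = 2 - 1/(68 - c²) (b(c) = 2 - 1/(66 + (2 - c²)) = 2 - 1/(68 - c²))
(-1624 - 1012)/(b(-60) + 29*(28 + 7)) = (-1624 - 1012)/((-135 + 2*(-60)²)/(-68 + (-60)²) + 29*(28 + 7)) = -2636/((-135 + 2*3600)/(-68 + 3600) + 29*35) = -2636/((-135 + 7200)/3532 + 1015) = -2636/((1/3532)*7065 + 1015) = -2636/(7065/3532 + 1015) = -2636/3592045/3532 = -2636*3532/3592045 = -9310352/3592045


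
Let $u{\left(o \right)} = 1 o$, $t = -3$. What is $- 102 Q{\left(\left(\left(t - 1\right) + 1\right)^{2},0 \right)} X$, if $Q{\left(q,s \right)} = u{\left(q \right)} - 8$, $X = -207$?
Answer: $21114$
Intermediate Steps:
$u{\left(o \right)} = o$
$Q{\left(q,s \right)} = -8 + q$ ($Q{\left(q,s \right)} = q - 8 = -8 + q$)
$- 102 Q{\left(\left(\left(t - 1\right) + 1\right)^{2},0 \right)} X = - 102 \left(-8 + \left(\left(-3 - 1\right) + 1\right)^{2}\right) \left(-207\right) = - 102 \left(-8 + \left(-4 + 1\right)^{2}\right) \left(-207\right) = - 102 \left(-8 + \left(-3\right)^{2}\right) \left(-207\right) = - 102 \left(-8 + 9\right) \left(-207\right) = \left(-102\right) 1 \left(-207\right) = \left(-102\right) \left(-207\right) = 21114$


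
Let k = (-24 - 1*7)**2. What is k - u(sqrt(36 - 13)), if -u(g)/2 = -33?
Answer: 895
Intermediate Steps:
u(g) = 66 (u(g) = -2*(-33) = 66)
k = 961 (k = (-24 - 7)**2 = (-31)**2 = 961)
k - u(sqrt(36 - 13)) = 961 - 1*66 = 961 - 66 = 895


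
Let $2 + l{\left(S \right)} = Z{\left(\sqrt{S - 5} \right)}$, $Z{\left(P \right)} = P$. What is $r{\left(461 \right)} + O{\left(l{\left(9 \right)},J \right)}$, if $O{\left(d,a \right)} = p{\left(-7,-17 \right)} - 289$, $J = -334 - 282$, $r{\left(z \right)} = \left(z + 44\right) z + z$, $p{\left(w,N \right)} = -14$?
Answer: $232963$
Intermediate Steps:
$l{\left(S \right)} = -2 + \sqrt{-5 + S}$ ($l{\left(S \right)} = -2 + \sqrt{S - 5} = -2 + \sqrt{-5 + S}$)
$r{\left(z \right)} = z + z \left(44 + z\right)$ ($r{\left(z \right)} = \left(44 + z\right) z + z = z \left(44 + z\right) + z = z + z \left(44 + z\right)$)
$J = -616$
$O{\left(d,a \right)} = -303$ ($O{\left(d,a \right)} = -14 - 289 = -303$)
$r{\left(461 \right)} + O{\left(l{\left(9 \right)},J \right)} = 461 \left(45 + 461\right) - 303 = 461 \cdot 506 - 303 = 233266 - 303 = 232963$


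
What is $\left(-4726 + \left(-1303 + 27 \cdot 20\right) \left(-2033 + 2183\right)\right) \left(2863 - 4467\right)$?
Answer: $191158304$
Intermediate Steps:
$\left(-4726 + \left(-1303 + 27 \cdot 20\right) \left(-2033 + 2183\right)\right) \left(2863 - 4467\right) = \left(-4726 + \left(-1303 + 540\right) 150\right) \left(-1604\right) = \left(-4726 - 114450\right) \left(-1604\right) = \left(-119176\right) \left(-1604\right) = 191158304$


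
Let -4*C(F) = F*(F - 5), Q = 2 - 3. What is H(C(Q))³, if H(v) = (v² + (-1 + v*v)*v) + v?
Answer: -729/512 ≈ -1.4238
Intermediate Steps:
Q = -1
C(F) = -F*(-5 + F)/4 (C(F) = -F*(F - 5)/4 = -F*(-5 + F)/4)
H(v) = v + v² + v*(-1 + v²) (H(v) = (v² + (-1 + v²)*v) + v = (v² + v*(-1 + v²)) + v = v + v² + v*(-1 + v²))
H(C(Q))³ = (((¼)*(-1)*(5 - 1*(-1)))²*(1 + (¼)*(-1)*(5 - 1*(-1))))³ = (((¼)*(-1)*(5 + 1))²*(1 + (¼)*(-1)*(5 + 1)))³ = (((¼)*(-1)*6)²*(1 + (¼)*(-1)*6))³ = ((-3/2)²*(1 - 3/2))³ = ((9/4)*(-½))³ = (-9/8)³ = -729/512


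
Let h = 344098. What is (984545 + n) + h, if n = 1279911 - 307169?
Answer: 2301385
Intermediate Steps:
n = 972742
(984545 + n) + h = (984545 + 972742) + 344098 = 1957287 + 344098 = 2301385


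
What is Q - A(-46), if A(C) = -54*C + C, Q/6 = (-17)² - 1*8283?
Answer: -50402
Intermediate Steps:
Q = -47964 (Q = 6*((-17)² - 1*8283) = 6*(289 - 8283) = 6*(-7994) = -47964)
A(C) = -53*C
Q - A(-46) = -47964 - (-53)*(-46) = -47964 - 1*2438 = -47964 - 2438 = -50402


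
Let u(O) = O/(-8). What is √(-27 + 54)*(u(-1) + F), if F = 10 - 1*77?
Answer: -1605*√3/8 ≈ -347.49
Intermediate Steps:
F = -67 (F = 10 - 77 = -67)
u(O) = -O/8 (u(O) = O*(-⅛) = -O/8)
√(-27 + 54)*(u(-1) + F) = √(-27 + 54)*(-⅛*(-1) - 67) = √27*(⅛ - 67) = (3*√3)*(-535/8) = -1605*√3/8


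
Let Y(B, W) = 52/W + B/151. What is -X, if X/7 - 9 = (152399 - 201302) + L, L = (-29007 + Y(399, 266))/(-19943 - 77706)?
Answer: 95884700996510/280154981 ≈ 3.4226e+5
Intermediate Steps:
Y(B, W) = 52/W + B/151 (Y(B, W) = 52/W + B*(1/151) = 52/W + B/151)
L = 582490588/1961084867 (L = (-29007 + (52/266 + (1/151)*399))/(-19943 - 77706) = (-29007 + (52*(1/266) + 399/151))/(-97649) = (-29007 + (26/133 + 399/151))*(-1/97649) = (-29007 + 56993/20083)*(-1/97649) = -582490588/20083*(-1/97649) = 582490588/1961084867 ≈ 0.29702)
X = -95884700996510/280154981 (X = 63 + 7*((152399 - 201302) + 582490588/1961084867) = 63 + 7*(-48903 + 582490588/1961084867) = 63 + 7*(-95902350760313/1961084867) = 63 - 95902350760313/280154981 = -95884700996510/280154981 ≈ -3.4226e+5)
-X = -1*(-95884700996510/280154981) = 95884700996510/280154981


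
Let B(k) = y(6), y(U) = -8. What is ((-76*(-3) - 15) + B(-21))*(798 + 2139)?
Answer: 602085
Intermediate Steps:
B(k) = -8
((-76*(-3) - 15) + B(-21))*(798 + 2139) = ((-76*(-3) - 15) - 8)*(798 + 2139) = ((-19*(-12) - 15) - 8)*2937 = ((228 - 15) - 8)*2937 = (213 - 8)*2937 = 205*2937 = 602085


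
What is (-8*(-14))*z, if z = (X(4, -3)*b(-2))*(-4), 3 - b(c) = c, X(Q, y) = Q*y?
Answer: 26880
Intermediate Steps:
b(c) = 3 - c
z = 240 (z = ((4*(-3))*(3 - 1*(-2)))*(-4) = -12*(3 + 2)*(-4) = -12*5*(-4) = -60*(-4) = 240)
(-8*(-14))*z = -8*(-14)*240 = 112*240 = 26880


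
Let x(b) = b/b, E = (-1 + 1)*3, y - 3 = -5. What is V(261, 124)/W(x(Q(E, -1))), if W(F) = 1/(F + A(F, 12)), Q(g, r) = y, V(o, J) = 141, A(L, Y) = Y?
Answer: 1833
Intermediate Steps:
y = -2 (y = 3 - 5 = -2)
E = 0 (E = 0*3 = 0)
Q(g, r) = -2
x(b) = 1
W(F) = 1/(12 + F) (W(F) = 1/(F + 12) = 1/(12 + F))
V(261, 124)/W(x(Q(E, -1))) = 141/(1/(12 + 1)) = 141/(1/13) = 141*13 = 1833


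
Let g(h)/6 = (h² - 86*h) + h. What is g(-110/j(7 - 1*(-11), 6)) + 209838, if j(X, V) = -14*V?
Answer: 61499047/294 ≈ 2.0918e+5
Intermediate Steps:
g(h) = -510*h + 6*h² (g(h) = 6*((h² - 86*h) + h) = 6*(h² - 85*h) = -510*h + 6*h²)
g(-110/j(7 - 1*(-11), 6)) + 209838 = 6*(-110/((-14*6)))*(-85 - 110/((-14*6))) + 209838 = 6*(-110/(-84))*(-85 - 110/(-84)) + 209838 = 6*(-110*(-1/84))*(-85 - 110*(-1/84)) + 209838 = 6*(55/42)*(-85 + 55/42) + 209838 = 6*(55/42)*(-3515/42) + 209838 = -193325/294 + 209838 = 61499047/294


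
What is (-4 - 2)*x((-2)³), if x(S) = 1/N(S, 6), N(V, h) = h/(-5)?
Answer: 5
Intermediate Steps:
N(V, h) = -h/5 (N(V, h) = h*(-⅕) = -h/5)
x(S) = -⅚ (x(S) = 1/(-⅕*6) = 1/(-6/5) = -⅚)
(-4 - 2)*x((-2)³) = (-4 - 2)*(-⅚) = -6*(-⅚) = 5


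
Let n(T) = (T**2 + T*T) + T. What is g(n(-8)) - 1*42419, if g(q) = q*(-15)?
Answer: -44219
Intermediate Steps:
n(T) = T + 2*T**2 (n(T) = (T**2 + T**2) + T = 2*T**2 + T = T + 2*T**2)
g(q) = -15*q
g(n(-8)) - 1*42419 = -(-120)*(1 + 2*(-8)) - 1*42419 = -(-120)*(1 - 16) - 42419 = -(-120)*(-15) - 42419 = -15*120 - 42419 = -1800 - 42419 = -44219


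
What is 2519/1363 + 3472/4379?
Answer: 543553/205813 ≈ 2.6410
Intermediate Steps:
2519/1363 + 3472/4379 = 543553/205813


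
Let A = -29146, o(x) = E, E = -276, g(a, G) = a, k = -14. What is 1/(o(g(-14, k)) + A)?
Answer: -1/29422 ≈ -3.3988e-5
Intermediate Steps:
o(x) = -276
1/(o(g(-14, k)) + A) = 1/(-276 - 29146) = 1/(-29422) = -1/29422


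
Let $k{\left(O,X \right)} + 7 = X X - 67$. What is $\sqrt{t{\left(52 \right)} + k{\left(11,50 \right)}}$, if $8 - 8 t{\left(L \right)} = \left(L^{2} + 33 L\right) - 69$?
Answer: $\frac{\sqrt{30130}}{4} \approx 43.395$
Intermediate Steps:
$k{\left(O,X \right)} = -74 + X^{2}$ ($k{\left(O,X \right)} = -7 + \left(X X - 67\right) = -7 + \left(X^{2} - 67\right) = -7 + \left(-67 + X^{2}\right) = -74 + X^{2}$)
$t{\left(L \right)} = \frac{77}{8} - \frac{33 L}{8} - \frac{L^{2}}{8}$ ($t{\left(L \right)} = 1 - \frac{\left(L^{2} + 33 L\right) - 69}{8} = 1 - \frac{-69 + L^{2} + 33 L}{8} = 1 - \left(- \frac{69}{8} + \frac{L^{2}}{8} + \frac{33 L}{8}\right) = \frac{77}{8} - \frac{33 L}{8} - \frac{L^{2}}{8}$)
$\sqrt{t{\left(52 \right)} + k{\left(11,50 \right)}} = \sqrt{\left(\frac{77}{8} - \frac{429}{2} - \frac{52^{2}}{8}\right) - \left(74 - 50^{2}\right)} = \sqrt{\left(\frac{77}{8} - \frac{429}{2} - 338\right) + \left(-74 + 2500\right)} = \sqrt{\left(\frac{77}{8} - \frac{429}{2} - 338\right) + 2426} = \sqrt{- \frac{4343}{8} + 2426} = \sqrt{\frac{15065}{8}} = \frac{\sqrt{30130}}{4}$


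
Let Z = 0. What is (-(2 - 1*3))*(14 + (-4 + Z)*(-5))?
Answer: 34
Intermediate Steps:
(-(2 - 1*3))*(14 + (-4 + Z)*(-5)) = (-(2 - 1*3))*(14 + (-4 + 0)*(-5)) = (-(2 - 3))*(14 - 4*(-5)) = (-1*(-1))*(14 + 20) = 1*34 = 34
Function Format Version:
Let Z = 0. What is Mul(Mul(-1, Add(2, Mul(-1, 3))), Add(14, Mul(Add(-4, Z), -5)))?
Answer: 34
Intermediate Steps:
Mul(Mul(-1, Add(2, Mul(-1, 3))), Add(14, Mul(Add(-4, Z), -5))) = Mul(Mul(-1, Add(2, Mul(-1, 3))), Add(14, Mul(Add(-4, 0), -5))) = Mul(Mul(-1, Add(2, -3)), Add(14, Mul(-4, -5))) = Mul(Mul(-1, -1), Add(14, 20)) = Mul(1, 34) = 34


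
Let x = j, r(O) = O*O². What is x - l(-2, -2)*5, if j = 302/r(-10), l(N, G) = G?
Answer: 4849/500 ≈ 9.6980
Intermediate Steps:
r(O) = O³
j = -151/500 (j = 302/((-10)³) = 302/(-1000) = 302*(-1/1000) = -151/500 ≈ -0.30200)
x = -151/500 ≈ -0.30200
x - l(-2, -2)*5 = -151/500 - (-2)*5 = -151/500 - 1*(-10) = -151/500 + 10 = 4849/500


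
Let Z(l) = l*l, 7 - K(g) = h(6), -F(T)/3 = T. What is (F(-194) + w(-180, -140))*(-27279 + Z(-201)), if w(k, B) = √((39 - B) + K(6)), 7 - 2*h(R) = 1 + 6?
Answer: 7637004 + 13122*√186 ≈ 7.8160e+6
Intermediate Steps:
F(T) = -3*T
h(R) = 0 (h(R) = 7/2 - (1 + 6)/2 = 7/2 - ½*7 = 7/2 - 7/2 = 0)
K(g) = 7 (K(g) = 7 - 1*0 = 7 + 0 = 7)
w(k, B) = √(46 - B) (w(k, B) = √((39 - B) + 7) = √(46 - B))
Z(l) = l²
(F(-194) + w(-180, -140))*(-27279 + Z(-201)) = (-3*(-194) + √(46 - 1*(-140)))*(-27279 + (-201)²) = (582 + √(46 + 140))*(-27279 + 40401) = (582 + √186)*13122 = 7637004 + 13122*√186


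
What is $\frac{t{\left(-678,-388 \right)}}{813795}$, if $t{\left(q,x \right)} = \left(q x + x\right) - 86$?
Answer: $\frac{17506}{54253} \approx 0.32267$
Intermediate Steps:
$t{\left(q,x \right)} = -86 + x + q x$ ($t{\left(q,x \right)} = \left(x + q x\right) - 86 = -86 + x + q x$)
$\frac{t{\left(-678,-388 \right)}}{813795} = \frac{-86 - 388 - -263064}{813795} = \left(-86 - 388 + 263064\right) \frac{1}{813795} = 262590 \cdot \frac{1}{813795} = \frac{17506}{54253}$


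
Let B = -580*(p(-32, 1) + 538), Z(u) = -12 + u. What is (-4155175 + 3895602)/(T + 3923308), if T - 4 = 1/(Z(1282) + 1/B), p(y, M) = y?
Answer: -96747944471227/1462295275685368 ≈ -0.066162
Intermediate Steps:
B = -293480 (B = -580*(-32 + 538) = -580*506 = -293480)
T = 1491171876/372719599 (T = 4 + 1/((-12 + 1282) + 1/(-293480)) = 4 + 1/(1270 - 1/293480) = 4 + 1/(372719599/293480) = 4 + 293480/372719599 = 1491171876/372719599 ≈ 4.0008)
(-4155175 + 3895602)/(T + 3923308) = (-4155175 + 3895602)/(1491171876/372719599 + 3923308) = -259573/1462295275685368/372719599 = -259573*372719599/1462295275685368 = -96747944471227/1462295275685368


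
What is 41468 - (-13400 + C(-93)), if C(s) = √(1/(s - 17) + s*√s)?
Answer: 54868 - √(-110 - 1125300*I*√93)/110 ≈ 54847.0 + 21.176*I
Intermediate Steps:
C(s) = √(s^(3/2) + 1/(-17 + s)) (C(s) = √(1/(-17 + s) + s^(3/2)) = √(s^(3/2) + 1/(-17 + s)))
41468 - (-13400 + C(-93)) = 41468 - (-13400 + √((1 + (-93)^(3/2)*(-17 - 93))/(-17 - 93))) = 41468 - (-13400 + √((1 - 93*I*√93*(-110))/(-110))) = 41468 - (-13400 + √(-(1 + 10230*I*√93)/110)) = 41468 - (-13400 + √(-1/110 - 93*I*√93)) = 41468 + (13400 - √(-1/110 - 93*I*√93)) = 54868 - √(-1/110 - 93*I*√93)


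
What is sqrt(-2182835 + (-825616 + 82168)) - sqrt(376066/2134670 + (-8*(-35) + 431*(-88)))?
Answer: I*(sqrt(2926283) - sqrt(42888551581564745)/1067335) ≈ 1516.6*I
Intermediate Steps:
sqrt(-2182835 + (-825616 + 82168)) - sqrt(376066/2134670 + (-8*(-35) + 431*(-88))) = sqrt(-2182835 - 743448) - sqrt(376066*(1/2134670) + (280 - 37928)) = sqrt(-2926283) - sqrt(188033/1067335 - 37648) = I*sqrt(2926283) - sqrt(-40182840047/1067335) = I*sqrt(2926283) - I*sqrt(42888551581564745)/1067335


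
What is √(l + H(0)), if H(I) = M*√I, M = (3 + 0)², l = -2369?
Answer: I*√2369 ≈ 48.672*I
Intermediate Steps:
M = 9 (M = 3² = 9)
H(I) = 9*√I
√(l + H(0)) = √(-2369 + 9*√0) = √(-2369 + 9*0) = √(-2369 + 0) = √(-2369) = I*√2369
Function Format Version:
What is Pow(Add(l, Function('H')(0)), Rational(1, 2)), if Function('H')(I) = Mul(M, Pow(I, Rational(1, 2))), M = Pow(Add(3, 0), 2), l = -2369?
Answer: Mul(I, Pow(2369, Rational(1, 2))) ≈ Mul(48.672, I)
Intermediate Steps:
M = 9 (M = Pow(3, 2) = 9)
Function('H')(I) = Mul(9, Pow(I, Rational(1, 2)))
Pow(Add(l, Function('H')(0)), Rational(1, 2)) = Pow(Add(-2369, Mul(9, Pow(0, Rational(1, 2)))), Rational(1, 2)) = Pow(Add(-2369, Mul(9, 0)), Rational(1, 2)) = Pow(Add(-2369, 0), Rational(1, 2)) = Pow(-2369, Rational(1, 2)) = Mul(I, Pow(2369, Rational(1, 2)))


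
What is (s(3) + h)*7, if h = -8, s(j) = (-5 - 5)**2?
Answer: 644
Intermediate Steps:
s(j) = 100 (s(j) = (-10)**2 = 100)
(s(3) + h)*7 = (100 - 8)*7 = 92*7 = 644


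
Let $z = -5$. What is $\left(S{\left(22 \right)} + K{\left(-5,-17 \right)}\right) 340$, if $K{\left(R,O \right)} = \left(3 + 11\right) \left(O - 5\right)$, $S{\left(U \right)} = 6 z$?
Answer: $-114920$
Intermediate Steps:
$S{\left(U \right)} = -30$ ($S{\left(U \right)} = 6 \left(-5\right) = -30$)
$K{\left(R,O \right)} = -70 + 14 O$ ($K{\left(R,O \right)} = 14 \left(-5 + O\right) = -70 + 14 O$)
$\left(S{\left(22 \right)} + K{\left(-5,-17 \right)}\right) 340 = \left(-30 + \left(-70 + 14 \left(-17\right)\right)\right) 340 = \left(-30 - 308\right) 340 = \left(-338\right) 340 = -114920$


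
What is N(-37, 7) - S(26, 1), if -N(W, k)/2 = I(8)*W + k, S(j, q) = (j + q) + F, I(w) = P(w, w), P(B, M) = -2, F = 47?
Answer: -236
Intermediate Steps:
I(w) = -2
S(j, q) = 47 + j + q (S(j, q) = (j + q) + 47 = 47 + j + q)
N(W, k) = -2*k + 4*W (N(W, k) = -2*(-2*W + k) = -2*(k - 2*W) = -2*k + 4*W)
N(-37, 7) - S(26, 1) = (-2*7 + 4*(-37)) - (47 + 26 + 1) = (-14 - 148) - 1*74 = -162 - 74 = -236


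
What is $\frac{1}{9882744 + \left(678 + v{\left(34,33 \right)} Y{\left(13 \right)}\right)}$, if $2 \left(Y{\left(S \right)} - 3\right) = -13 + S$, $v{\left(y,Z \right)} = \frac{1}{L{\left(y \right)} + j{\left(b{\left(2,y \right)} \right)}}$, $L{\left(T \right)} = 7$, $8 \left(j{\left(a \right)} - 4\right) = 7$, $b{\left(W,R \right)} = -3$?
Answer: $\frac{95}{938925114} \approx 1.0118 \cdot 10^{-7}$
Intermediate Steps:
$j{\left(a \right)} = \frac{39}{8}$ ($j{\left(a \right)} = 4 + \frac{1}{8} \cdot 7 = 4 + \frac{7}{8} = \frac{39}{8}$)
$v{\left(y,Z \right)} = \frac{8}{95}$ ($v{\left(y,Z \right)} = \frac{1}{7 + \frac{39}{8}} = \frac{1}{\frac{95}{8}} = \frac{8}{95}$)
$Y{\left(S \right)} = - \frac{7}{2} + \frac{S}{2}$ ($Y{\left(S \right)} = 3 + \frac{-13 + S}{2} = 3 + \left(- \frac{13}{2} + \frac{S}{2}\right) = - \frac{7}{2} + \frac{S}{2}$)
$\frac{1}{9882744 + \left(678 + v{\left(34,33 \right)} Y{\left(13 \right)}\right)} = \frac{1}{9882744 + \left(678 + \frac{8 \left(- \frac{7}{2} + \frac{1}{2} \cdot 13\right)}{95}\right)} = \frac{1}{9882744 + \left(678 + \frac{8 \left(- \frac{7}{2} + \frac{13}{2}\right)}{95}\right)} = \frac{1}{9882744 + \left(678 + \frac{8}{95} \cdot 3\right)} = \frac{1}{9882744 + \left(678 + \frac{24}{95}\right)} = \frac{1}{9882744 + \frac{64434}{95}} = \frac{1}{\frac{938925114}{95}} = \frac{95}{938925114}$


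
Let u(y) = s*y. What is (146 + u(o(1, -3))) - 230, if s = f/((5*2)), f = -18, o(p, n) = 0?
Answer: -84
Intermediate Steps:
s = -9/5 (s = -18/(5*2) = -18/10 = -18*⅒ = -9/5 ≈ -1.8000)
u(y) = -9*y/5
(146 + u(o(1, -3))) - 230 = (146 - 9/5*0) - 230 = (146 + 0) - 230 = 146 - 230 = -84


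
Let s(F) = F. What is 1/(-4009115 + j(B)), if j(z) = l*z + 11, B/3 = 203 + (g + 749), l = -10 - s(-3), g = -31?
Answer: -1/4028445 ≈ -2.4823e-7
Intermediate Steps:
l = -7 (l = -10 - 1*(-3) = -10 + 3 = -7)
B = 2763 (B = 3*(203 + (-31 + 749)) = 3*(203 + 718) = 3*921 = 2763)
j(z) = 11 - 7*z (j(z) = -7*z + 11 = 11 - 7*z)
1/(-4009115 + j(B)) = 1/(-4009115 + (11 - 7*2763)) = 1/(-4009115 + (11 - 19341)) = 1/(-4009115 - 19330) = 1/(-4028445) = -1/4028445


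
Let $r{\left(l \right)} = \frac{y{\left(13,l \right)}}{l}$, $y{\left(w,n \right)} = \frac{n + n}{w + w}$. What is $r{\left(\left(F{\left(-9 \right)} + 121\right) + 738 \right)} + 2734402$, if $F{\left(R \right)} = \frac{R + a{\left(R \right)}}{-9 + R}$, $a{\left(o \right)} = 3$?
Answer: $\frac{35547227}{13} \approx 2.7344 \cdot 10^{6}$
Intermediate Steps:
$y{\left(w,n \right)} = \frac{n}{w}$ ($y{\left(w,n \right)} = \frac{2 n}{2 w} = 2 n \frac{1}{2 w} = \frac{n}{w}$)
$F{\left(R \right)} = \frac{3 + R}{-9 + R}$ ($F{\left(R \right)} = \frac{R + 3}{-9 + R} = \frac{3 + R}{-9 + R}$)
$r{\left(l \right)} = \frac{1}{13}$ ($r{\left(l \right)} = \frac{l \frac{1}{13}}{l} = \frac{\frac{1}{13} l}{l} = \frac{1}{13}$)
$r{\left(\left(F{\left(-9 \right)} + 121\right) + 738 \right)} + 2734402 = \frac{1}{13} + 2734402 = \frac{35547227}{13}$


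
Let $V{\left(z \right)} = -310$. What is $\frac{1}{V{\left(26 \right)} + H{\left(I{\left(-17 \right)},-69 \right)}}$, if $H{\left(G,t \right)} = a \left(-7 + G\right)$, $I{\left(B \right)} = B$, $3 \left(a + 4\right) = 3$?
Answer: $- \frac{1}{238} \approx -0.0042017$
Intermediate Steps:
$a = -3$ ($a = -4 + \frac{1}{3} \cdot 3 = -4 + 1 = -3$)
$H{\left(G,t \right)} = 21 - 3 G$ ($H{\left(G,t \right)} = - 3 \left(-7 + G\right) = 21 - 3 G$)
$\frac{1}{V{\left(26 \right)} + H{\left(I{\left(-17 \right)},-69 \right)}} = \frac{1}{-310 + \left(21 - -51\right)} = \frac{1}{-310 + \left(21 + 51\right)} = \frac{1}{-310 + 72} = \frac{1}{-238} = - \frac{1}{238}$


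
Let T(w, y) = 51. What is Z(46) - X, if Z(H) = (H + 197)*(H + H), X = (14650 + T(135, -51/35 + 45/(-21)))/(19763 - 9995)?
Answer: 218358707/9768 ≈ 22355.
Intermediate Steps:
X = 14701/9768 (X = (14650 + 51)/(19763 - 9995) = 14701/9768 ≈ 1.5050)
Z(H) = 2*H*(197 + H) (Z(H) = (197 + H)*(2*H) = 2*H*(197 + H))
Z(46) - X = 2*46*(197 + 46) - 1*14701/9768 = 2*46*243 - 14701/9768 = 22356 - 14701/9768 = 218358707/9768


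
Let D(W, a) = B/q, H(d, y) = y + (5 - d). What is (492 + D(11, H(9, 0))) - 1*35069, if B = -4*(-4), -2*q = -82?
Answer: -1417641/41 ≈ -34577.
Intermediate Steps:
q = 41 (q = -½*(-82) = 41)
B = 16
H(d, y) = 5 + y - d
D(W, a) = 16/41
(492 + D(11, H(9, 0))) - 1*35069 = (492 + 16/41) - 1*35069 = 20188/41 - 35069 = -1417641/41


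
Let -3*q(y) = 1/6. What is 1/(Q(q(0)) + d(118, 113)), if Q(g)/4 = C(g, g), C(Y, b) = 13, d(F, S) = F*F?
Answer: 1/13976 ≈ 7.1551e-5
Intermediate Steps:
q(y) = -1/18 (q(y) = -1/(3*6) = -1/3*1/6 = -1/18)
d(F, S) = F**2
Q(g) = 52 (Q(g) = 4*13 = 52)
1/(Q(q(0)) + d(118, 113)) = 1/(52 + 118**2) = 1/(52 + 13924) = 1/13976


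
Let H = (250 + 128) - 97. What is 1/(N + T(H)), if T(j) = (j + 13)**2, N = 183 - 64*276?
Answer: 1/68955 ≈ 1.4502e-5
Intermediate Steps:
N = -17481 (N = 183 - 17664 = -17481)
H = 281 (H = 378 - 97 = 281)
T(j) = (13 + j)**2
1/(N + T(H)) = 1/(-17481 + (13 + 281)**2) = 1/(-17481 + 294**2) = 1/(-17481 + 86436) = 1/68955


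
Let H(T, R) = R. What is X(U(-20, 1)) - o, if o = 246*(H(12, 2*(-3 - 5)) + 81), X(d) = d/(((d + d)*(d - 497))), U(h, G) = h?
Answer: -16533661/1034 ≈ -15990.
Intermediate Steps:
X(d) = 1/(2*(-497 + d)) (X(d) = d/(((2*d)*(-497 + d))) = d/((2*d*(-497 + d))) = d*(1/(2*d*(-497 + d))) = 1/(2*(-497 + d)))
o = 15990 (o = 246*(2*(-3 - 5) + 81) = 246*(2*(-8) + 81) = 246*(-16 + 81) = 246*65 = 15990)
X(U(-20, 1)) - o = 1/(2*(-497 - 20)) - 1*15990 = (1/2)/(-517) - 15990 = (1/2)*(-1/517) - 15990 = -1/1034 - 15990 = -16533661/1034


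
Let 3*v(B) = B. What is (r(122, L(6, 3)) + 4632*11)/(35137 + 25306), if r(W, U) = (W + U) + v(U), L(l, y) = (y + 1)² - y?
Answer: 153274/181329 ≈ 0.84528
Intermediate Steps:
v(B) = B/3
L(l, y) = (1 + y)² - y
r(W, U) = W + 4*U/3 (r(W, U) = (W + U) + U/3 = (U + W) + U/3 = W + 4*U/3)
(r(122, L(6, 3)) + 4632*11)/(35137 + 25306) = ((122 + 4*((1 + 3)² - 1*3)/3) + 4632*11)/(35137 + 25306) = ((122 + 4*(4² - 3)/3) + 50952)/60443 = ((122 + 4*(16 - 3)/3) + 50952)*(1/60443) = ((122 + (4/3)*13) + 50952)*(1/60443) = ((122 + 52/3) + 50952)*(1/60443) = (418/3 + 50952)*(1/60443) = (153274/3)*(1/60443) = 153274/181329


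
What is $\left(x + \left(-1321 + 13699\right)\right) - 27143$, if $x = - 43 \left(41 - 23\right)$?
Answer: $-15539$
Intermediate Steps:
$x = -774$ ($x = \left(-43\right) 18 = -774$)
$\left(x + \left(-1321 + 13699\right)\right) - 27143 = \left(-774 + \left(-1321 + 13699\right)\right) - 27143 = \left(-774 + 12378\right) - 27143 = 11604 - 27143 = -15539$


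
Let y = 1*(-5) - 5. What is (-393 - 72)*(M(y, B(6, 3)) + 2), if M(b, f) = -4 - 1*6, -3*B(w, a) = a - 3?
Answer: 3720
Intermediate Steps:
B(w, a) = 1 - a/3 (B(w, a) = -(a - 3)/3 = -(-3 + a)/3 = 1 - a/3)
y = -10 (y = -5 - 5 = -10)
M(b, f) = -10 (M(b, f) = -4 - 6 = -10)
(-393 - 72)*(M(y, B(6, 3)) + 2) = (-393 - 72)*(-10 + 2) = -465*(-8) = 3720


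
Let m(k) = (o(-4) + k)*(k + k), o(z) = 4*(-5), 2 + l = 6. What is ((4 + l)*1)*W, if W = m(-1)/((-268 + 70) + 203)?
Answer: 336/5 ≈ 67.200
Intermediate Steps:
l = 4 (l = -2 + 6 = 4)
o(z) = -20
m(k) = 2*k*(-20 + k) (m(k) = (-20 + k)*(k + k) = (-20 + k)*(2*k) = 2*k*(-20 + k))
W = 42/5 (W = (2*(-1)*(-20 - 1))/((-268 + 70) + 203) = (2*(-1)*(-21))/(-198 + 203) = 42/5 ≈ 8.4000)
((4 + l)*1)*W = ((4 + 4)*1)*(42/5) = (8*1)*(42/5) = 8*(42/5) = 336/5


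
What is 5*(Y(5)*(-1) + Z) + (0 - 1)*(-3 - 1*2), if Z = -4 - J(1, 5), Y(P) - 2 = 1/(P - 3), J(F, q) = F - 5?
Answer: -15/2 ≈ -7.5000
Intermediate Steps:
J(F, q) = -5 + F
Y(P) = 2 + 1/(-3 + P) (Y(P) = 2 + 1/(P - 3) = 2 + 1/(-3 + P))
Z = 0 (Z = -4 - (-5 + 1) = -4 - 1*(-4) = -4 + 4 = 0)
5*(Y(5)*(-1) + Z) + (0 - 1)*(-3 - 1*2) = 5*(((-5 + 2*5)/(-3 + 5))*(-1) + 0) + (0 - 1)*(-3 - 1*2) = 5*(((-5 + 10)/2)*(-1) + 0) - (-3 - 2) = 5*(((½)*5)*(-1) + 0) - 1*(-5) = 5*((5/2)*(-1) + 0) + 5 = 5*(-5/2 + 0) + 5 = 5*(-5/2) + 5 = -25/2 + 5 = -15/2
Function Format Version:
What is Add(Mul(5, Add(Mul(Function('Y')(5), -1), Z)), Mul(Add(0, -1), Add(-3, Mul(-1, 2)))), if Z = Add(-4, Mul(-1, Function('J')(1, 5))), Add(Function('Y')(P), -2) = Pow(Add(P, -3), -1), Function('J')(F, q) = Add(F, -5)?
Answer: Rational(-15, 2) ≈ -7.5000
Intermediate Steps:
Function('J')(F, q) = Add(-5, F)
Function('Y')(P) = Add(2, Pow(Add(-3, P), -1)) (Function('Y')(P) = Add(2, Pow(Add(P, -3), -1)) = Add(2, Pow(Add(-3, P), -1)))
Z = 0 (Z = Add(-4, Mul(-1, Add(-5, 1))) = Add(-4, Mul(-1, -4)) = Add(-4, 4) = 0)
Add(Mul(5, Add(Mul(Function('Y')(5), -1), Z)), Mul(Add(0, -1), Add(-3, Mul(-1, 2)))) = Add(Mul(5, Add(Mul(Mul(Pow(Add(-3, 5), -1), Add(-5, Mul(2, 5))), -1), 0)), Mul(Add(0, -1), Add(-3, Mul(-1, 2)))) = Add(Mul(5, Add(Mul(Mul(Pow(2, -1), Add(-5, 10)), -1), 0)), Mul(-1, Add(-3, -2))) = Add(Mul(5, Add(Mul(Mul(Rational(1, 2), 5), -1), 0)), Mul(-1, -5)) = Add(Mul(5, Add(Mul(Rational(5, 2), -1), 0)), 5) = Add(Mul(5, Add(Rational(-5, 2), 0)), 5) = Add(Mul(5, Rational(-5, 2)), 5) = Add(Rational(-25, 2), 5) = Rational(-15, 2)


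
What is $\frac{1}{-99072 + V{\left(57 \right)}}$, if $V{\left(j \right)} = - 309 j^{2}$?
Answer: $- \frac{1}{1103013} \approx -9.0661 \cdot 10^{-7}$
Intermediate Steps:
$\frac{1}{-99072 + V{\left(57 \right)}} = \frac{1}{-99072 - 309 \cdot 57^{2}} = \frac{1}{-99072 - 1003941} = \frac{1}{-1103013} = - \frac{1}{1103013}$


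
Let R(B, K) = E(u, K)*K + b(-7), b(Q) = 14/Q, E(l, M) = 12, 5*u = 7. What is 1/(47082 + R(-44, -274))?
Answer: 1/43792 ≈ 2.2835e-5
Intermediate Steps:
u = 7/5 (u = (⅕)*7 = 7/5 ≈ 1.4000)
R(B, K) = -2 + 12*K (R(B, K) = 12*K + 14/(-7) = 12*K + 14*(-⅐) = 12*K - 2 = -2 + 12*K)
1/(47082 + R(-44, -274)) = 1/(47082 + (-2 + 12*(-274))) = 1/(47082 + (-2 - 3288)) = 1/(47082 - 3290) = 1/43792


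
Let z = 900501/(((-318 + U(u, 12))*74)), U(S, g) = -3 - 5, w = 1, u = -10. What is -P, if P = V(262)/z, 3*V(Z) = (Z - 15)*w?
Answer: 5958628/2701503 ≈ 2.2057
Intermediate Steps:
U(S, g) = -8
V(Z) = -5 + Z/3 (V(Z) = ((Z - 15)*1)/3 = ((-15 + Z)*1)/3 = (-15 + Z)/3 = -5 + Z/3)
z = -900501/24124 (z = 900501/(((-318 - 8)*74)) = 900501/((-326*74)) = 900501/(-24124) = 900501*(-1/24124) = -900501/24124 ≈ -37.328)
P = -5958628/2701503 (P = (-5 + (⅓)*262)/(-900501/24124) = (-5 + 262/3)*(-24124/900501) = (247/3)*(-24124/900501) = -5958628/2701503 ≈ -2.2057)
-P = -1*(-5958628/2701503) = 5958628/2701503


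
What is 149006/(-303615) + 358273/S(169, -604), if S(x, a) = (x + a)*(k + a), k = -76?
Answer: 331800421/460560600 ≈ 0.72043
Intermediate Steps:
S(x, a) = (-76 + a)*(a + x) (S(x, a) = (x + a)*(-76 + a) = (a + x)*(-76 + a) = (-76 + a)*(a + x))
149006/(-303615) + 358273/S(169, -604) = 149006/(-303615) + 358273/((-604)**2 - 76*(-604) - 76*169 - 604*169) = 149006*(-1/303615) + 358273/(364816 + 45904 - 12844 - 102076) = -11462/23355 + 358273/295800 = 331800421/460560600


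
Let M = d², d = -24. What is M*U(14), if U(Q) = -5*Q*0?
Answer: 0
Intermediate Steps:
U(Q) = 0
M = 576 (M = (-24)² = 576)
M*U(14) = 576*0 = 0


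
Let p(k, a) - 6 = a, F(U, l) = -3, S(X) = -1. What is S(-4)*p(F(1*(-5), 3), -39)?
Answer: 33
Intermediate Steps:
p(k, a) = 6 + a
S(-4)*p(F(1*(-5), 3), -39) = -(6 - 39) = -1*(-33) = 33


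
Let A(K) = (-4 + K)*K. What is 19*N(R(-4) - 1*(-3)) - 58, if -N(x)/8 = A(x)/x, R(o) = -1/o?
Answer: 56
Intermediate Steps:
A(K) = K*(-4 + K)
N(x) = 32 - 8*x (N(x) = -8*x*(-4 + x)/x = -8*(-4 + x) = 32 - 8*x)
19*N(R(-4) - 1*(-3)) - 58 = 19*(32 - 8*(-1/(-4) - 1*(-3))) - 58 = 19*(32 - 8*(-1*(-¼) + 3)) - 58 = 19*(32 - 8*(¼ + 3)) - 58 = 19*(32 - 8*13/4) - 58 = 19*(32 - 26) - 58 = 19*6 - 58 = 114 - 58 = 56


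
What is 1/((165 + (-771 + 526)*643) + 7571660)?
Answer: 1/7414290 ≈ 1.3487e-7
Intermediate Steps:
1/((165 + (-771 + 526)*643) + 7571660) = 1/((165 - 245*643) + 7571660) = 1/((165 - 157535) + 7571660) = 1/(-157370 + 7571660) = 1/7414290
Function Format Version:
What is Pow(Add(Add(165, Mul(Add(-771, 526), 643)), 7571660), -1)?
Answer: Rational(1, 7414290) ≈ 1.3487e-7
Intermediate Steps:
Pow(Add(Add(165, Mul(Add(-771, 526), 643)), 7571660), -1) = Pow(Add(Add(165, Mul(-245, 643)), 7571660), -1) = Pow(Add(Add(165, -157535), 7571660), -1) = Pow(Add(-157370, 7571660), -1) = Pow(7414290, -1) = Rational(1, 7414290)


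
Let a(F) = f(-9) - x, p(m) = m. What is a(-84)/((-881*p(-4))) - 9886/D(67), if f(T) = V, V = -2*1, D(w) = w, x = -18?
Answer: -8709298/59027 ≈ -147.55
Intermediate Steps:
V = -2
f(T) = -2
a(F) = 16 (a(F) = -2 - 1*(-18) = -2 + 18 = 16)
a(-84)/((-881*p(-4))) - 9886/D(67) = 16/((-881*(-4))) - 9886/67 = 16/3524 - 9886*1/67 = 16*(1/3524) - 9886/67 = 4/881 - 9886/67 = -8709298/59027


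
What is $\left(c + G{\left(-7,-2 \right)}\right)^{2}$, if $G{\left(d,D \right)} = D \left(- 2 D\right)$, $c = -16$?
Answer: $576$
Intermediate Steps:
$G{\left(d,D \right)} = - 2 D^{2}$
$\left(c + G{\left(-7,-2 \right)}\right)^{2} = \left(-16 - 2 \left(-2\right)^{2}\right)^{2} = \left(-16 - 8\right)^{2} = \left(-24\right)^{2} = 576$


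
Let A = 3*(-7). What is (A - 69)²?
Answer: 8100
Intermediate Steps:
A = -21
(A - 69)² = (-21 - 69)² = (-90)² = 8100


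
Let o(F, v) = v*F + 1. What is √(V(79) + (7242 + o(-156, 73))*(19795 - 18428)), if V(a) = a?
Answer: 2*I*√1416534 ≈ 2380.4*I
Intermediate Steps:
o(F, v) = 1 + F*v (o(F, v) = F*v + 1 = 1 + F*v)
√(V(79) + (7242 + o(-156, 73))*(19795 - 18428)) = √(79 + (7242 + (1 - 156*73))*(19795 - 18428)) = √(79 + (7242 + (1 - 11388))*1367) = √(79 + (7242 - 11387)*1367) = √(79 - 4145*1367) = √(79 - 5666215) = √(-5666136) = 2*I*√1416534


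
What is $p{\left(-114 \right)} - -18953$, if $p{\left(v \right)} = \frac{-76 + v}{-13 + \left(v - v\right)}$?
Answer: $\frac{246579}{13} \approx 18968.0$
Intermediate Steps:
$p{\left(v \right)} = \frac{76}{13} - \frac{v}{13}$ ($p{\left(v \right)} = \frac{-76 + v}{-13 + 0} = \frac{-76 + v}{-13} = \left(-76 + v\right) \left(- \frac{1}{13}\right) = \frac{76}{13} - \frac{v}{13}$)
$p{\left(-114 \right)} - -18953 = \left(\frac{76}{13} - - \frac{114}{13}\right) - -18953 = \left(\frac{76}{13} + \frac{114}{13}\right) + 18953 = \frac{190}{13} + 18953 = \frac{246579}{13}$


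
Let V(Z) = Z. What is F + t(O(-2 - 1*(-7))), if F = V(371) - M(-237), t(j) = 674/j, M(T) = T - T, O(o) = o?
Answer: 2529/5 ≈ 505.80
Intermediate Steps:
M(T) = 0
F = 371 (F = 371 - 1*0 = 371 + 0 = 371)
F + t(O(-2 - 1*(-7))) = 371 + 674/(-2 - 1*(-7)) = 371 + 674/(-2 + 7) = 371 + 674/5 = 2529/5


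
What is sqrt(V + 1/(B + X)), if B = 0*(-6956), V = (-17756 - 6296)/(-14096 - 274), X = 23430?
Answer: sqrt(23424945860030)/3740990 ≈ 1.2938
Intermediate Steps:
V = 12026/7185 (V = -24052/(-14370) = -24052*(-1/14370) = 12026/7185 ≈ 1.6738)
B = 0
sqrt(V + 1/(B + X)) = sqrt(12026/7185 + 1/(0 + 23430)) = sqrt(12026/7185 + 1/23430) = sqrt(6261697/3740990) = sqrt(23424945860030)/3740990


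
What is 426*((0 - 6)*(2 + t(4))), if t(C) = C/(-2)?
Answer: 0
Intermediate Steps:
t(C) = -C/2 (t(C) = C*(-½) = -C/2)
426*((0 - 6)*(2 + t(4))) = 426*((0 - 6)*(2 - ½*4)) = 426*(-6*(2 - 2)) = 426*(-6*0) = 426*0 = 0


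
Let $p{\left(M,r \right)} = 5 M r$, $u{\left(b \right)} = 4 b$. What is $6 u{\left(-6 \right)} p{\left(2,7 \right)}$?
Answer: $-10080$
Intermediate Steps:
$p{\left(M,r \right)} = 5 M r$
$6 u{\left(-6 \right)} p{\left(2,7 \right)} = 6 \cdot 4 \left(-6\right) 5 \cdot 2 \cdot 7 = 6 \left(-24\right) 70 = \left(-144\right) 70 = -10080$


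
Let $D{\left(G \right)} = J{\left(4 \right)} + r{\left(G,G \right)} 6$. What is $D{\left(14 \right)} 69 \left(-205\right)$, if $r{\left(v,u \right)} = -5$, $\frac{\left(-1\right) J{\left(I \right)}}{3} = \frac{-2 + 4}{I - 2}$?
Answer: $466785$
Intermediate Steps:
$J{\left(I \right)} = - \frac{6}{-2 + I}$ ($J{\left(I \right)} = - 3 \frac{-2 + 4}{I - 2} = - 3 \frac{2}{-2 + I} = - \frac{6}{-2 + I}$)
$D{\left(G \right)} = -33$ ($D{\left(G \right)} = - \frac{6}{-2 + 4} - 30 = - \frac{6}{2} - 30 = \left(-6\right) \frac{1}{2} - 30 = -3 - 30 = -33$)
$D{\left(14 \right)} 69 \left(-205\right) = \left(-33\right) 69 \left(-205\right) = \left(-2277\right) \left(-205\right) = 466785$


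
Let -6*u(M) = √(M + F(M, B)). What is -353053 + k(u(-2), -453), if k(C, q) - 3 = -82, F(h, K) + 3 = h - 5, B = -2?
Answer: -353132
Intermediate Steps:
F(h, K) = -8 + h (F(h, K) = -3 + (h - 5) = -3 + (-5 + h) = -8 + h)
u(M) = -√(-8 + 2*M)/6 (u(M) = -√(M + (-8 + M))/6 = -√(-8 + 2*M)/6)
k(C, q) = -79 (k(C, q) = 3 - 82 = -79)
-353053 + k(u(-2), -453) = -353053 - 79 = -353132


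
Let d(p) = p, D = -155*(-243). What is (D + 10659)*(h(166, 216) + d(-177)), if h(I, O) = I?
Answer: -531564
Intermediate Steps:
D = 37665
(D + 10659)*(h(166, 216) + d(-177)) = (37665 + 10659)*(166 - 177) = 48324*(-11) = -531564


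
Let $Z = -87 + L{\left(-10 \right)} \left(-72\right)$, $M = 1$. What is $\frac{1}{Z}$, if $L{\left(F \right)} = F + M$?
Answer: $\frac{1}{561} \approx 0.0017825$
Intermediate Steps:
$L{\left(F \right)} = 1 + F$ ($L{\left(F \right)} = F + 1 = 1 + F$)
$Z = 561$ ($Z = -87 + \left(1 - 10\right) \left(-72\right) = -87 - -648 = -87 + 648 = 561$)
$\frac{1}{Z} = \frac{1}{561}$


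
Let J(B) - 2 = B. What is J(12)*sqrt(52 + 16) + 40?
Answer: 40 + 28*sqrt(17) ≈ 155.45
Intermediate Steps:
J(B) = 2 + B
J(12)*sqrt(52 + 16) + 40 = (2 + 12)*sqrt(52 + 16) + 40 = 14*sqrt(68) + 40 = 14*(2*sqrt(17)) + 40 = 28*sqrt(17) + 40 = 40 + 28*sqrt(17)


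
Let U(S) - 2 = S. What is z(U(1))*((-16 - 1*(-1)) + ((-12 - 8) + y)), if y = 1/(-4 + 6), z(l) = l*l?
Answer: -621/2 ≈ -310.50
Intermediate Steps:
U(S) = 2 + S
z(l) = l²
y = ½ (y = 1/2 = ½ ≈ 0.50000)
z(U(1))*((-16 - 1*(-1)) + ((-12 - 8) + y)) = (2 + 1)²*((-16 - 1*(-1)) + ((-12 - 8) + ½)) = 3²*((-16 + 1) + (-20 + ½)) = 9*(-15 - 39/2) = 9*(-69/2) = -621/2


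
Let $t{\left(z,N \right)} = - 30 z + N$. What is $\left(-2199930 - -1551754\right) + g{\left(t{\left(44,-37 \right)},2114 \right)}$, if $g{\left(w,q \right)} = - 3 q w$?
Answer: $7957918$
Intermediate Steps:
$t{\left(z,N \right)} = N - 30 z$
$g{\left(w,q \right)} = - 3 q w$
$\left(-2199930 - -1551754\right) + g{\left(t{\left(44,-37 \right)},2114 \right)} = \left(-2199930 - -1551754\right) - 6342 \left(-37 - 1320\right) = \left(-2199930 + 1551754\right) - 6342 \left(-37 - 1320\right) = -648176 - 6342 \left(-1357\right) = -648176 + 8606094 = 7957918$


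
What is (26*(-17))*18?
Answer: -7956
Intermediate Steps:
(26*(-17))*18 = -442*18 = -7956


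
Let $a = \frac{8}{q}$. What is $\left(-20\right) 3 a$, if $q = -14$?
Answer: $\frac{240}{7} \approx 34.286$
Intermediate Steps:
$a = - \frac{4}{7}$ ($a = \frac{8}{-14} = 8 \left(- \frac{1}{14}\right) = - \frac{4}{7} \approx -0.57143$)
$\left(-20\right) 3 a = \left(-20\right) 3 \left(- \frac{4}{7}\right) = \left(-60\right) \left(- \frac{4}{7}\right) = \frac{240}{7}$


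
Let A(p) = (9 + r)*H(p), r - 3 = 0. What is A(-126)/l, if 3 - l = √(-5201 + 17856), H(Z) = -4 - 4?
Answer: 144/6323 + 48*√12655/6323 ≈ 0.87676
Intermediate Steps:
r = 3 (r = 3 + 0 = 3)
H(Z) = -8
A(p) = -96 (A(p) = (9 + 3)*(-8) = 12*(-8) = -96)
l = 3 - √12655 (l = 3 - √(-5201 + 17856) = 3 - √12655 ≈ -109.49)
A(-126)/l = -96/(3 - √12655)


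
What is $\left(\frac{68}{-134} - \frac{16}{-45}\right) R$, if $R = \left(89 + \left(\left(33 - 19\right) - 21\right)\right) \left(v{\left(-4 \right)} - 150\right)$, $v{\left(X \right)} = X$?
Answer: $\frac{5783624}{3015} \approx 1918.3$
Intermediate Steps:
$R = -12628$ ($R = \left(89 + \left(\left(33 - 19\right) - 21\right)\right) \left(-4 - 150\right) = \left(89 + \left(14 - 21\right)\right) \left(-154\right) = \left(89 - 7\right) \left(-154\right) = 82 \left(-154\right) = -12628$)
$\left(\frac{68}{-134} - \frac{16}{-45}\right) R = \left(\frac{68}{-134} - \frac{16}{-45}\right) \left(-12628\right) = \left(68 \left(- \frac{1}{134}\right) - - \frac{16}{45}\right) \left(-12628\right) = \left(- \frac{34}{67} + \frac{16}{45}\right) \left(-12628\right) = \left(- \frac{458}{3015}\right) \left(-12628\right) = \frac{5783624}{3015}$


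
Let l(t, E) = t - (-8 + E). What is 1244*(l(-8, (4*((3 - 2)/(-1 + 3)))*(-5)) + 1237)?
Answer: 1551268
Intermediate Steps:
l(t, E) = 8 + t - E (l(t, E) = t + (8 - E) = 8 + t - E)
1244*(l(-8, (4*((3 - 2)/(-1 + 3)))*(-5)) + 1237) = 1244*((8 - 8 - 4*((3 - 2)/(-1 + 3))*(-5)) + 1237) = 1244*((8 - 8 - 4*(1/2)*(-5)) + 1237) = 1244*((8 - 8 - 2*(-5)) + 1237) = 1244*((8 - 8 - 1*(-10)) + 1237) = 1244*((8 - 8 + 10) + 1237) = 1244*(10 + 1237) = 1244*1247 = 1551268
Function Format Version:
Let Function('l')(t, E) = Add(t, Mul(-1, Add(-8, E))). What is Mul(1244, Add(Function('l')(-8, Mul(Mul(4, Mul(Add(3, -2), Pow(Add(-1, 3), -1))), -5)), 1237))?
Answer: 1551268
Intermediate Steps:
Function('l')(t, E) = Add(8, t, Mul(-1, E)) (Function('l')(t, E) = Add(t, Add(8, Mul(-1, E))) = Add(8, t, Mul(-1, E)))
Mul(1244, Add(Function('l')(-8, Mul(Mul(4, Mul(Add(3, -2), Pow(Add(-1, 3), -1))), -5)), 1237)) = Mul(1244, Add(Add(8, -8, Mul(-1, Mul(Mul(4, Mul(Add(3, -2), Pow(Add(-1, 3), -1))), -5))), 1237)) = Mul(1244, Add(Add(8, -8, Mul(-1, Mul(Mul(4, Mul(1, Pow(2, -1))), -5))), 1237)) = Mul(1244, Add(Add(8, -8, Mul(-1, Mul(Mul(4, Mul(1, Rational(1, 2))), -5))), 1237)) = Mul(1244, Add(Add(8, -8, Mul(-1, Mul(Mul(4, Rational(1, 2)), -5))), 1237)) = Mul(1244, Add(Add(8, -8, Mul(-1, Mul(2, -5))), 1237)) = Mul(1244, Add(Add(8, -8, Mul(-1, -10)), 1237)) = Mul(1244, Add(Add(8, -8, 10), 1237)) = Mul(1244, Add(10, 1237)) = Mul(1244, 1247) = 1551268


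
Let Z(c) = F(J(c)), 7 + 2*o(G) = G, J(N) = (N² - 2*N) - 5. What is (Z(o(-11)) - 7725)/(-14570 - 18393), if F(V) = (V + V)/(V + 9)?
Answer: 113641/485027 ≈ 0.23430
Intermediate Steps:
J(N) = -5 + N² - 2*N
F(V) = 2*V/(9 + V) (F(V) = (2*V)/(9 + V) = 2*V/(9 + V))
o(G) = -7/2 + G/2
Z(c) = 2*(-5 + c² - 2*c)/(4 + c² - 2*c) (Z(c) = 2*(-5 + c² - 2*c)/(9 + (-5 + c² - 2*c)) = 2*(-5 + c² - 2*c)/(4 + c² - 2*c))
(Z(o(-11)) - 7725)/(-14570 - 18393) = (2*(-5 + (-7/2 + (½)*(-11))² - 2*(-7/2 + (½)*(-11)))/(4 + (-7/2 + (½)*(-11))² - 2*(-7/2 + (½)*(-11))) - 7725)/(-14570 - 18393) = (2*(-5 + (-7/2 - 11/2)² - 2*(-7/2 - 11/2))/(4 + (-7/2 - 11/2)² - 2*(-7/2 - 11/2)) - 7725)/(-32963) = (2*(-5 + (-9)² - 2*(-9))/(4 + (-9)² - 2*(-9)) - 7725)*(-1/32963) = (2*(-5 + 81 + 18)/(4 + 81 + 18) - 7725)*(-1/32963) = (2*94/103 - 7725)*(-1/32963) = (2*(1/103)*94 - 7725)*(-1/32963) = (188/103 - 7725)*(-1/32963) = -795487/103*(-1/32963) = 113641/485027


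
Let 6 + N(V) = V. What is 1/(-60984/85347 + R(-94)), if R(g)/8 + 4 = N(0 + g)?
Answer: -9483/7896632 ≈ -0.0012009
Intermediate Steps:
N(V) = -6 + V
R(g) = -80 + 8*g (R(g) = -32 + 8*(-6 + (0 + g)) = -32 + 8*(-6 + g) = -32 + (-48 + 8*g) = -80 + 8*g)
1/(-60984/85347 + R(-94)) = 1/(-60984/85347 + (-80 + 8*(-94))) = 1/(-60984*1/85347 + (-80 - 752)) = 1/(-6776/9483 - 832) = 1/(-7896632/9483) = -9483/7896632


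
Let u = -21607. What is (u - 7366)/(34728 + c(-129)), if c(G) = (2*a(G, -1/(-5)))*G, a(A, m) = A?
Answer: -28973/68010 ≈ -0.42601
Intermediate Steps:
c(G) = 2*G² (c(G) = (2*G)*G = 2*G²)
(u - 7366)/(34728 + c(-129)) = (-21607 - 7366)/(34728 + 2*(-129)²) = -28973/(34728 + 2*16641) = -28973/(34728 + 33282) = -28973/68010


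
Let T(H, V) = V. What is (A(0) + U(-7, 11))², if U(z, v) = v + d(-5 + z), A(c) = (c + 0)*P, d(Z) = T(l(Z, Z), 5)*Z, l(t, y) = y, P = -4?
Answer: 2401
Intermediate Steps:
d(Z) = 5*Z
A(c) = -4*c (A(c) = (c + 0)*(-4) = c*(-4) = -4*c)
U(z, v) = -25 + v + 5*z (U(z, v) = v + 5*(-5 + z) = v + (-25 + 5*z) = -25 + v + 5*z)
(A(0) + U(-7, 11))² = (-4*0 + (-25 + 11 + 5*(-7)))² = (0 + (-25 + 11 - 35))² = (0 - 49)² = (-49)² = 2401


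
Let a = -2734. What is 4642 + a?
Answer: 1908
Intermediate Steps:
4642 + a = 4642 - 2734 = 1908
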